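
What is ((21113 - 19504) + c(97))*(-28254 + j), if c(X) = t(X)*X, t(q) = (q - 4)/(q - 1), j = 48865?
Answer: 1123196445/32 ≈ 3.5100e+7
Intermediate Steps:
t(q) = (-4 + q)/(-1 + q)
c(X) = X*(-4 + X)/(-1 + X) (c(X) = ((-4 + X)/(-1 + X))*X = X*(-4 + X)/(-1 + X))
((21113 - 19504) + c(97))*(-28254 + j) = ((21113 - 19504) + 97*(-4 + 97)/(-1 + 97))*(-28254 + 48865) = (1609 + 97*93/96)*20611 = (1609 + 97*(1/96)*93)*20611 = (1609 + 3007/32)*20611 = (54495/32)*20611 = 1123196445/32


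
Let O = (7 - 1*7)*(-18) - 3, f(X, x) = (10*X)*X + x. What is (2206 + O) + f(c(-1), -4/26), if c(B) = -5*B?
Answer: 31887/13 ≈ 2452.8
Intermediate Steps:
f(X, x) = x + 10*X**2 (f(X, x) = 10*X**2 + x = x + 10*X**2)
O = -3 (O = (7 - 7)*(-18) - 3 = 0*(-18) - 3 = 0 - 3 = -3)
(2206 + O) + f(c(-1), -4/26) = (2206 - 3) + (-4/26 + 10*(-5*(-1))**2) = 2203 + (-4*1/26 + 10*5**2) = 2203 + (-2/13 + 10*25) = 2203 + (-2/13 + 250) = 2203 + 3248/13 = 31887/13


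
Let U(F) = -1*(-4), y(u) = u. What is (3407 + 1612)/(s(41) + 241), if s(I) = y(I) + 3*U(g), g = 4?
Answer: 239/14 ≈ 17.071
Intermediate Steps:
U(F) = 4
s(I) = 12 + I (s(I) = I + 3*4 = I + 12 = 12 + I)
(3407 + 1612)/(s(41) + 241) = (3407 + 1612)/((12 + 41) + 241) = 5019/(53 + 241) = 5019/294 = 5019*(1/294) = 239/14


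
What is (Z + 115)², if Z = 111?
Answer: 51076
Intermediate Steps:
(Z + 115)² = (111 + 115)² = 226² = 51076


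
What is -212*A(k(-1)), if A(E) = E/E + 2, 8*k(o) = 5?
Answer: -636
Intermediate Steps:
k(o) = 5/8 (k(o) = (⅛)*5 = 5/8)
A(E) = 3 (A(E) = 1 + 2 = 3)
-212*A(k(-1)) = -212*3 = -636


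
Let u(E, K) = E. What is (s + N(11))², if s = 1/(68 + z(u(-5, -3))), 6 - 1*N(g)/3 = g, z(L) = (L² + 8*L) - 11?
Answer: 395641/1764 ≈ 224.29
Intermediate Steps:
z(L) = -11 + L² + 8*L
N(g) = 18 - 3*g
s = 1/42 (s = 1/(68 + (-11 + (-5)² + 8*(-5))) = 1/(68 + (-11 + 25 - 40)) = 1/(68 - 26) = 1/42 ≈ 0.023810)
(s + N(11))² = (1/42 + (18 - 3*11))² = (1/42 + (18 - 33))² = (1/42 - 15)² = (-629/42)² = 395641/1764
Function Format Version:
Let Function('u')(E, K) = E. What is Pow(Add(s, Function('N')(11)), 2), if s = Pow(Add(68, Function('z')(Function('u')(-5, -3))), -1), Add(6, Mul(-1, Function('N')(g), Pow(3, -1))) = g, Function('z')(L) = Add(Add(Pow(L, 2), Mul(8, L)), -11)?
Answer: Rational(395641, 1764) ≈ 224.29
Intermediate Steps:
Function('z')(L) = Add(-11, Pow(L, 2), Mul(8, L))
Function('N')(g) = Add(18, Mul(-3, g))
s = Rational(1, 42) (s = Pow(Add(68, Add(-11, Pow(-5, 2), Mul(8, -5))), -1) = Pow(Add(68, Add(-11, 25, -40)), -1) = Pow(Add(68, -26), -1) = Pow(42, -1) = Rational(1, 42) ≈ 0.023810)
Pow(Add(s, Function('N')(11)), 2) = Pow(Add(Rational(1, 42), Add(18, Mul(-3, 11))), 2) = Pow(Add(Rational(1, 42), Add(18, -33)), 2) = Pow(Add(Rational(1, 42), -15), 2) = Pow(Rational(-629, 42), 2) = Rational(395641, 1764)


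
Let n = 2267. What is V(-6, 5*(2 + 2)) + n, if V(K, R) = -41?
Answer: 2226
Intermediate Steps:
V(-6, 5*(2 + 2)) + n = -41 + 2267 = 2226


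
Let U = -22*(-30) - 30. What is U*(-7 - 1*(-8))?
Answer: 630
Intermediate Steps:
U = 630 (U = 660 - 30 = 630)
U*(-7 - 1*(-8)) = 630*(-7 - 1*(-8)) = 630*(-7 + 8) = 630*1 = 630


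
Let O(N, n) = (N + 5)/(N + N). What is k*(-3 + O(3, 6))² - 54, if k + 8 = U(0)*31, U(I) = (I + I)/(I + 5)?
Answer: -686/9 ≈ -76.222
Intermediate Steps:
O(N, n) = (5 + N)/(2*N) (O(N, n) = (5 + N)/((2*N)) = (5 + N)*(1/(2*N)) = (5 + N)/(2*N))
U(I) = 2*I/(5 + I) (U(I) = (2*I)/(5 + I) = 2*I/(5 + I))
k = -8 (k = -8 + (2*0/(5 + 0))*31 = -8 + (2*0/5)*31 = -8 + (2*0*(⅕))*31 = -8 + 0*31 = -8 + 0 = -8)
k*(-3 + O(3, 6))² - 54 = -8*(-3 + (½)*(5 + 3)/3)² - 54 = -8*(-3 + (½)*(⅓)*8)² - 54 = -8*(-3 + 4/3)² - 54 = -8*(-5/3)² - 54 = -8*25/9 - 54 = -200/9 - 54 = -686/9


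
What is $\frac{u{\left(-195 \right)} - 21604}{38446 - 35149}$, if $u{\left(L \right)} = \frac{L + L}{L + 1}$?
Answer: $- \frac{2095393}{319809} \approx -6.552$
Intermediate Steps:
$u{\left(L \right)} = \frac{2 L}{1 + L}$
$\frac{u{\left(-195 \right)} - 21604}{38446 - 35149} = \frac{2 \left(-195\right) \frac{1}{1 - 195} - 21604}{38446 - 35149} = \frac{2 \left(-195\right) \frac{1}{-194} - 21604}{3297} = \left(2 \left(-195\right) \left(- \frac{1}{194}\right) - 21604\right) \frac{1}{3297} = \left(\frac{195}{97} - 21604\right) \frac{1}{3297} = \left(- \frac{2095393}{97}\right) \frac{1}{3297} = - \frac{2095393}{319809}$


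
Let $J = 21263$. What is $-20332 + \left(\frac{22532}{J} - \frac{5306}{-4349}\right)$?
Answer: $- \frac{1879945892138}{92472787} \approx -20330.0$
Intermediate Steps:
$-20332 + \left(\frac{22532}{J} - \frac{5306}{-4349}\right) = -20332 + \left(\frac{22532}{21263} - \frac{5306}{-4349}\right) = -20332 + \left(22532 \cdot \frac{1}{21263} - - \frac{5306}{4349}\right) = -20332 + \left(\frac{22532}{21263} + \frac{5306}{4349}\right) = -20332 + \frac{210813146}{92472787} = - \frac{1879945892138}{92472787}$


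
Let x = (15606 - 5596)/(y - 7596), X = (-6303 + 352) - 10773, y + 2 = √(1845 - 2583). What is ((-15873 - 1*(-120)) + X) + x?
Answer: -937492186557/28865171 - 15015*I*√82/28865171 ≈ -32478.0 - 0.0047104*I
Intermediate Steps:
y = -2 + 3*I*√82 (y = -2 + √(1845 - 2583) = -2 + √(-738) = -2 + 3*I*√82 ≈ -2.0 + 27.166*I)
X = -16724 (X = -5951 - 10773 = -16724)
x = 10010/(-7598 + 3*I*√82) (x = (15606 - 5596)/((-2 + 3*I*√82) - 7596) = 10010/(-7598 + 3*I*√82) ≈ -1.3174 - 0.0047104*I)
((-15873 - 1*(-120)) + X) + x = ((-15873 - 1*(-120)) - 16724) + (-38027990/28865171 - 15015*I*√82/28865171) = ((-15873 + 120) - 16724) + (-38027990/28865171 - 15015*I*√82/28865171) = (-15753 - 16724) + (-38027990/28865171 - 15015*I*√82/28865171) = -32477 + (-38027990/28865171 - 15015*I*√82/28865171) = -937492186557/28865171 - 15015*I*√82/28865171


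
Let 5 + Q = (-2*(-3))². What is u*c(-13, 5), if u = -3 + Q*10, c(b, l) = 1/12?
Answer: 307/12 ≈ 25.583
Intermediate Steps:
Q = 31 (Q = -5 + (-2*(-3))² = -5 + 6² = -5 + 36 = 31)
c(b, l) = 1/12
u = 307 (u = -3 + 31*10 = -3 + 310 = 307)
u*c(-13, 5) = 307*(1/12) = 307/12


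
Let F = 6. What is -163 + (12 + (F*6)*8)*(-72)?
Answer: -21763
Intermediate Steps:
-163 + (12 + (F*6)*8)*(-72) = -163 + (12 + (6*6)*8)*(-72) = -163 + (12 + 36*8)*(-72) = -163 + (12 + 288)*(-72) = -163 + 300*(-72) = -163 - 21600 = -21763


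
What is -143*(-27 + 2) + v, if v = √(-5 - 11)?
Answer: 3575 + 4*I ≈ 3575.0 + 4.0*I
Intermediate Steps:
v = 4*I (v = √(-16) = 4*I ≈ 4.0*I)
-143*(-27 + 2) + v = -143*(-27 + 2) + 4*I = -143*(-25) + 4*I = 3575 + 4*I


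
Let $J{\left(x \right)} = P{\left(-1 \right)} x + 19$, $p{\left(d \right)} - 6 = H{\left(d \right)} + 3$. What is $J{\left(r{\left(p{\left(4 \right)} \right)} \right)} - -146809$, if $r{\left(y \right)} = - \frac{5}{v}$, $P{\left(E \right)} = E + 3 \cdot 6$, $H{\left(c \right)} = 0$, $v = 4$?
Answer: $\frac{587227}{4} \approx 1.4681 \cdot 10^{5}$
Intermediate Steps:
$p{\left(d \right)} = 9$ ($p{\left(d \right)} = 6 + \left(0 + 3\right) = 6 + 3 = 9$)
$P{\left(E \right)} = 18 + E$ ($P{\left(E \right)} = E + 18 = 18 + E$)
$r{\left(y \right)} = - \frac{5}{4}$
$J{\left(x \right)} = 19 + 17 x$ ($J{\left(x \right)} = \left(18 - 1\right) x + 19 = 17 x + 19 = 19 + 17 x$)
$J{\left(r{\left(p{\left(4 \right)} \right)} \right)} - -146809 = \left(19 + 17 \left(- \frac{5}{4}\right)\right) - -146809 = \left(19 - \frac{85}{4}\right) + 146809 = - \frac{9}{4} + 146809 = \frac{587227}{4}$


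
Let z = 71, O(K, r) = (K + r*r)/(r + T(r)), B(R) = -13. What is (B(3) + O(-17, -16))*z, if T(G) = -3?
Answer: -34506/19 ≈ -1816.1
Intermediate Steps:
O(K, r) = (K + r²)/(-3 + r) (O(K, r) = (K + r*r)/(r - 3) = (K + r²)/(-3 + r))
(B(3) + O(-17, -16))*z = (-13 + (-17 + (-16)²)/(-3 - 16))*71 = (-13 + (-17 + 256)/(-19))*71 = (-13 - 1/19*239)*71 = (-13 - 239/19)*71 = -486/19*71 = -34506/19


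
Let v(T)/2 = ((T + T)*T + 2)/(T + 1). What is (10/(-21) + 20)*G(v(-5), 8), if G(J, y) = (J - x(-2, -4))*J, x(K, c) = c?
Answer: 234520/21 ≈ 11168.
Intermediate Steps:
v(T) = 2*(2 + 2*T²)/(1 + T) (v(T) = 2*(((T + T)*T + 2)/(T + 1)) = 2*(((2*T)*T + 2)/(1 + T)) = 2*((2*T² + 2)/(1 + T)) = 2*((2 + 2*T²)/(1 + T)) = 2*(2 + 2*T²)/(1 + T))
G(J, y) = J*(4 + J) (G(J, y) = (J - 1*(-4))*J = (J + 4)*J = (4 + J)*J = J*(4 + J))
(10/(-21) + 20)*G(v(-5), 8) = (10/(-21) + 20)*((4*(1 + (-5)²)/(1 - 5))*(4 + 4*(1 + (-5)²)/(1 - 5))) = (10*(-1/21) + 20)*((4*(1 + 25)/(-4))*(4 + 4*(1 + 25)/(-4))) = (-10/21 + 20)*((4*(-¼)*26)*(4 + 4*(-¼)*26)) = 410*(-26*(4 - 26))/21 = 410*(-26*(-22))/21 = (410/21)*572 = 234520/21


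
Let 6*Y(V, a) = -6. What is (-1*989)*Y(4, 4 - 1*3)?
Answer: 989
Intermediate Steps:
Y(V, a) = -1 (Y(V, a) = (1/6)*(-6) = -1)
(-1*989)*Y(4, 4 - 1*3) = -1*989*(-1) = -989*(-1) = 989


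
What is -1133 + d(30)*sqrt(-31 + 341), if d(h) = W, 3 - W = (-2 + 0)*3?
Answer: -1133 + 9*sqrt(310) ≈ -974.54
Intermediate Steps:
W = 9 (W = 3 - (-2 + 0)*3 = 3 - (-2)*3 = 3 - 1*(-6) = 3 + 6 = 9)
d(h) = 9
-1133 + d(30)*sqrt(-31 + 341) = -1133 + 9*sqrt(-31 + 341) = -1133 + 9*sqrt(310)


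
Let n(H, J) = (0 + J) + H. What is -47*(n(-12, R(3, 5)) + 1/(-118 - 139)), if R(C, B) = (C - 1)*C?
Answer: 72521/257 ≈ 282.18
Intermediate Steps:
R(C, B) = C*(-1 + C) (R(C, B) = (-1 + C)*C = C*(-1 + C))
n(H, J) = H + J (n(H, J) = J + H = H + J)
-47*(n(-12, R(3, 5)) + 1/(-118 - 139)) = -47*((-12 + 3*(-1 + 3)) + 1/(-118 - 139)) = -47*((-12 + 3*2) + 1/(-257)) = -47*((-12 + 6) - 1/257) = -47*(-6 - 1/257) = -47*(-1543/257) = 72521/257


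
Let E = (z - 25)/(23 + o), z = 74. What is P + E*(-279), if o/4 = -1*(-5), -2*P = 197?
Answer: -35813/86 ≈ -416.43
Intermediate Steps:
P = -197/2 (P = -½*197 = -197/2 ≈ -98.500)
o = 20 (o = 4*(-1*(-5)) = 4*5 = 20)
E = 49/43 (E = (74 - 25)/(23 + 20) = 49/43 ≈ 1.1395)
P + E*(-279) = -197/2 + (49/43)*(-279) = -197/2 - 13671/43 = -35813/86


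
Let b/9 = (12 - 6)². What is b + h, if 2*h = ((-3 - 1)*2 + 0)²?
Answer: 356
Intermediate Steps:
b = 324 (b = 9*(12 - 6)² = 9*6² = 9*36 = 324)
h = 32 (h = ((-3 - 1)*2 + 0)²/2 = (-4*2 + 0)²/2 = (-8 + 0)²/2 = (½)*(-8)² = (½)*64 = 32)
b + h = 324 + 32 = 356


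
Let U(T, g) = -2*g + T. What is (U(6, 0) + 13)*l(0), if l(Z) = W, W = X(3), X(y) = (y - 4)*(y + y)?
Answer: -114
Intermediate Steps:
U(T, g) = T - 2*g
X(y) = 2*y*(-4 + y) (X(y) = (-4 + y)*(2*y) = 2*y*(-4 + y))
W = -6 (W = 2*3*(-4 + 3) = 2*3*(-1) = -6)
l(Z) = -6
(U(6, 0) + 13)*l(0) = ((6 - 2*0) + 13)*(-6) = ((6 + 0) + 13)*(-6) = (6 + 13)*(-6) = 19*(-6) = -114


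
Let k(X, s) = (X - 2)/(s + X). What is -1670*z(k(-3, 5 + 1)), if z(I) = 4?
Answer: -6680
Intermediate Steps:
k(X, s) = (-2 + X)/(X + s)
-1670*z(k(-3, 5 + 1)) = -1670*4 = -6680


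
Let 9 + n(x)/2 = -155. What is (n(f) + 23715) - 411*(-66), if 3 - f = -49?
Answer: 50513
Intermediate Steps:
f = 52 (f = 3 - 1*(-49) = 3 + 49 = 52)
n(x) = -328 (n(x) = -18 + 2*(-155) = -18 - 310 = -328)
(n(f) + 23715) - 411*(-66) = (-328 + 23715) - 411*(-66) = 23387 + 27126 = 50513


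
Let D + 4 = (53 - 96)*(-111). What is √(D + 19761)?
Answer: √24530 ≈ 156.62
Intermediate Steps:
D = 4769 (D = -4 + (53 - 96)*(-111) = -4 - 43*(-111) = -4 + 4773 = 4769)
√(D + 19761) = √(4769 + 19761) = √24530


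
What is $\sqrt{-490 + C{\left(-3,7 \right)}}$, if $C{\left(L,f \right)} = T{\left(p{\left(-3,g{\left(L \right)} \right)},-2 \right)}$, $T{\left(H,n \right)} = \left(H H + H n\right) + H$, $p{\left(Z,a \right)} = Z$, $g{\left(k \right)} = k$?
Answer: $i \sqrt{478} \approx 21.863 i$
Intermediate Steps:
$T{\left(H,n \right)} = H + H^{2} + H n$ ($T{\left(H,n \right)} = \left(H^{2} + H n\right) + H = H + H^{2} + H n$)
$C{\left(L,f \right)} = 12$ ($C{\left(L,f \right)} = - 3 \left(1 - 3 - 2\right) = \left(-3\right) \left(-4\right) = 12$)
$\sqrt{-490 + C{\left(-3,7 \right)}} = \sqrt{-490 + 12} = \sqrt{-478} = i \sqrt{478}$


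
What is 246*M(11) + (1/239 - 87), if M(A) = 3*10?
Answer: 1743028/239 ≈ 7293.0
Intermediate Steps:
M(A) = 30
246*M(11) + (1/239 - 87) = 246*30 + (1/239 - 87) = 7380 + (1/239 - 87) = 7380 - 20792/239 = 1743028/239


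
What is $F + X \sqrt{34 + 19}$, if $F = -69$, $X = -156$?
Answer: $-69 - 156 \sqrt{53} \approx -1204.7$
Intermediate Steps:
$F + X \sqrt{34 + 19} = -69 - 156 \sqrt{34 + 19} = -69 - 156 \sqrt{53}$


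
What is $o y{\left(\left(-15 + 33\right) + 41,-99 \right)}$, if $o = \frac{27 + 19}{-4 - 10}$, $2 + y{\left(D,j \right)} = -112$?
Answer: $\frac{2622}{7} \approx 374.57$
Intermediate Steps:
$y{\left(D,j \right)} = -114$ ($y{\left(D,j \right)} = -2 - 112 = -114$)
$o = - \frac{23}{7}$ ($o = \frac{46}{-14} = 46 \left(- \frac{1}{14}\right) = - \frac{23}{7} \approx -3.2857$)
$o y{\left(\left(-15 + 33\right) + 41,-99 \right)} = \left(- \frac{23}{7}\right) \left(-114\right) = \frac{2622}{7}$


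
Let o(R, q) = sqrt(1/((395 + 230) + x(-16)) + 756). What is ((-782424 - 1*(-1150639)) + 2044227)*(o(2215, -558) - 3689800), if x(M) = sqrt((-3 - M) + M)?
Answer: -8901428491600 + 2412442*sqrt((472501 + 756*I*sqrt(3))/(625 + I*sqrt(3))) ≈ -8.9014e+12 - 0.19452*I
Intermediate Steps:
x(M) = I*sqrt(3) (x(M) = sqrt(-3) = I*sqrt(3))
o(R, q) = sqrt(756 + 1/(625 + I*sqrt(3))) (o(R, q) = sqrt(1/((395 + 230) + I*sqrt(3)) + 756) = sqrt(1/(625 + I*sqrt(3)) + 756) = sqrt(756 + 1/(625 + I*sqrt(3))))
((-782424 - 1*(-1150639)) + 2044227)*(o(2215, -558) - 3689800) = ((-782424 - 1*(-1150639)) + 2044227)*(sqrt((472501 + 756*I*sqrt(3))/(625 + I*sqrt(3))) - 3689800) = ((-782424 + 1150639) + 2044227)*(-3689800 + sqrt((472501 + 756*I*sqrt(3))/(625 + I*sqrt(3)))) = (368215 + 2044227)*(-3689800 + sqrt((472501 + 756*I*sqrt(3))/(625 + I*sqrt(3)))) = 2412442*(-3689800 + sqrt((472501 + 756*I*sqrt(3))/(625 + I*sqrt(3)))) = -8901428491600 + 2412442*sqrt((472501 + 756*I*sqrt(3))/(625 + I*sqrt(3)))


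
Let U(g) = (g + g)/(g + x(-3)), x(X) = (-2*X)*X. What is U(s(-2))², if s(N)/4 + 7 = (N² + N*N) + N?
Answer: 16/121 ≈ 0.13223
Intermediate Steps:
x(X) = -2*X²
s(N) = -28 + 4*N + 8*N² (s(N) = -28 + 4*((N² + N*N) + N) = -28 + 4*((N² + N²) + N) = -28 + 4*(2*N² + N) = -28 + 4*(N + 2*N²) = -28 + (4*N + 8*N²) = -28 + 4*N + 8*N²)
U(g) = 2*g/(-18 + g) (U(g) = (g + g)/(g - 2*(-3)²) = (2*g)/(g - 2*9) = (2*g)/(g - 18) = (2*g)/(-18 + g) = 2*g/(-18 + g))
U(s(-2))² = (2*(-28 + 4*(-2) + 8*(-2)²)/(-18 + (-28 + 4*(-2) + 8*(-2)²)))² = (2*(-28 - 8 + 8*4)/(-18 + (-28 - 8 + 8*4)))² = (2*(-28 - 8 + 32)/(-18 + (-28 - 8 + 32)))² = (2*(-4)/(-18 - 4))² = (2*(-4)/(-22))² = (2*(-4)*(-1/22))² = (4/11)² = 16/121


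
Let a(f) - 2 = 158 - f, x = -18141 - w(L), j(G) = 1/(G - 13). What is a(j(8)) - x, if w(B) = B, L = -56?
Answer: 91226/5 ≈ 18245.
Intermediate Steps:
j(G) = 1/(-13 + G)
x = -18085 (x = -18141 - 1*(-56) = -18141 + 56 = -18085)
a(f) = 160 - f (a(f) = 2 + (158 - f) = 160 - f)
a(j(8)) - x = (160 - 1/(-13 + 8)) - 1*(-18085) = (160 - 1/(-5)) + 18085 = (160 - 1*(-1/5)) + 18085 = (160 + 1/5) + 18085 = 801/5 + 18085 = 91226/5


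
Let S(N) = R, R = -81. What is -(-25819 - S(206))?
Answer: 25738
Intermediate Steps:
S(N) = -81
-(-25819 - S(206)) = -(-25819 - 1*(-81)) = -(-25819 + 81) = -1*(-25738) = 25738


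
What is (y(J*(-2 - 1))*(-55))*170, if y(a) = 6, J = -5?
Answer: -56100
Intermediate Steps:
(y(J*(-2 - 1))*(-55))*170 = (6*(-55))*170 = -330*170 = -56100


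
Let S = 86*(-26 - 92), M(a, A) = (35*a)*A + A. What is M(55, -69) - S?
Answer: -122746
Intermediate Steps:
M(a, A) = A + 35*A*a (M(a, A) = 35*A*a + A = A + 35*A*a)
S = -10148 (S = 86*(-118) = -10148)
M(55, -69) - S = -69*(1 + 35*55) - 1*(-10148) = -69*(1 + 1925) + 10148 = -69*1926 + 10148 = -132894 + 10148 = -122746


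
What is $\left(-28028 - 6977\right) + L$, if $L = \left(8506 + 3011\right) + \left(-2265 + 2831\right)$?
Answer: $-22922$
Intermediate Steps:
$L = 12083$ ($L = 11517 + 566 = 12083$)
$\left(-28028 - 6977\right) + L = \left(-28028 - 6977\right) + 12083 = -35005 + 12083 = -22922$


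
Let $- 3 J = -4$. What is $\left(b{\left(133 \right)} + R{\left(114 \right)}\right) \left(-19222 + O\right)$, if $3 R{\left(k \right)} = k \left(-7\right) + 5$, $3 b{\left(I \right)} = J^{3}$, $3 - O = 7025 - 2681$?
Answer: $\frac{502999361}{81} \approx 6.2099 \cdot 10^{6}$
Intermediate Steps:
$J = \frac{4}{3}$ ($J = \left(- \frac{1}{3}\right) \left(-4\right) = \frac{4}{3} \approx 1.3333$)
$O = -4341$ ($O = 3 - \left(7025 - 2681\right) = 3 - 4344 = -4341$)
$b{\left(I \right)} = \frac{64}{81}$ ($b{\left(I \right)} = \frac{\left(\frac{4}{3}\right)^{3}}{3} = \frac{1}{3} \cdot \frac{64}{27} = \frac{64}{81}$)
$R{\left(k \right)} = \frac{5}{3} - \frac{7 k}{3}$ ($R{\left(k \right)} = \frac{k \left(-7\right) + 5}{3} = \frac{- 7 k + 5}{3} = \frac{5 - 7 k}{3} = \frac{5}{3} - \frac{7 k}{3}$)
$\left(b{\left(133 \right)} + R{\left(114 \right)}\right) \left(-19222 + O\right) = \left(\frac{64}{81} + \left(\frac{5}{3} - 266\right)\right) \left(-19222 - 4341\right) = \left(\frac{64}{81} + \left(\frac{5}{3} - 266\right)\right) \left(-23563\right) = \left(\frac{64}{81} - \frac{793}{3}\right) \left(-23563\right) = \left(- \frac{21347}{81}\right) \left(-23563\right) = \frac{502999361}{81}$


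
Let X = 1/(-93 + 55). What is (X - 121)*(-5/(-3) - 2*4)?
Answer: 1533/2 ≈ 766.50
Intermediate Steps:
X = -1/38 (X = 1/(-38) = -1/38 ≈ -0.026316)
(X - 121)*(-5/(-3) - 2*4) = (-1/38 - 121)*(-5/(-3) - 2*4) = -4599*(-5*(-1/3) - 8)/38 = -4599*(5/3 - 8)/38 = -4599/38*(-19/3) = 1533/2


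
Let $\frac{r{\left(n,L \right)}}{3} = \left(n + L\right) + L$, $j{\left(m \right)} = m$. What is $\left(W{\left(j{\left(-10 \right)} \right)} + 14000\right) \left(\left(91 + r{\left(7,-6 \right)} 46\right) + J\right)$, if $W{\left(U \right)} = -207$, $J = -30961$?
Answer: $-435307080$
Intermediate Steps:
$r{\left(n,L \right)} = 3 n + 6 L$ ($r{\left(n,L \right)} = 3 \left(\left(n + L\right) + L\right) = 3 \left(\left(L + n\right) + L\right) = 3 \left(n + 2 L\right) = 3 n + 6 L$)
$\left(W{\left(j{\left(-10 \right)} \right)} + 14000\right) \left(\left(91 + r{\left(7,-6 \right)} 46\right) + J\right) = \left(-207 + 14000\right) \left(\left(91 + \left(3 \cdot 7 + 6 \left(-6\right)\right) 46\right) - 30961\right) = 13793 \left(\left(91 + \left(21 - 36\right) 46\right) - 30961\right) = 13793 \left(\left(91 - 690\right) - 30961\right) = 13793 \left(-599 - 30961\right) = 13793 \left(-31560\right) = -435307080$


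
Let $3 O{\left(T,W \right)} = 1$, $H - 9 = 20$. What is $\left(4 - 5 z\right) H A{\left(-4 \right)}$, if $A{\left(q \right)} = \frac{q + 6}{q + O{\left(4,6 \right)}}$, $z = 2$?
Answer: $\frac{1044}{11} \approx 94.909$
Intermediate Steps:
$H = 29$ ($H = 9 + 20 = 29$)
$O{\left(T,W \right)} = \frac{1}{3}$ ($O{\left(T,W \right)} = \frac{1}{3} \cdot 1 = \frac{1}{3}$)
$A{\left(q \right)} = \frac{6 + q}{\frac{1}{3} + q}$ ($A{\left(q \right)} = \frac{q + 6}{q + \frac{1}{3}} = \frac{6 + q}{\frac{1}{3} + q}$)
$\left(4 - 5 z\right) H A{\left(-4 \right)} = \left(4 - 10\right) 29 \frac{3 \left(6 - 4\right)}{1 + 3 \left(-4\right)} = \left(4 - 10\right) 29 \cdot 3 \frac{1}{1 - 12} \cdot 2 = \left(-6\right) 29 \cdot 3 \frac{1}{-11} \cdot 2 = - 174 \cdot 3 \left(- \frac{1}{11}\right) 2 = \left(-174\right) \left(- \frac{6}{11}\right) = \frac{1044}{11}$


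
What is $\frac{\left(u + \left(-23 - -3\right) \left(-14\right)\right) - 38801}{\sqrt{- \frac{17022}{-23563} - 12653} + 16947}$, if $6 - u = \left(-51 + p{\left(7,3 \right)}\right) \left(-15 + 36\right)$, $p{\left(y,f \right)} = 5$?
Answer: $- \frac{14994147823389}{6767610788084} + \frac{37549 i \sqrt{7024733913371}}{6767610788084} \approx -2.2156 + 0.014705 i$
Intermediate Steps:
$u = 972$ ($u = 6 - \left(-51 + 5\right) \left(-15 + 36\right) = 6 - \left(-46\right) 21 = 6 - -966 = 6 + 966 = 972$)
$\frac{\left(u + \left(-23 - -3\right) \left(-14\right)\right) - 38801}{\sqrt{- \frac{17022}{-23563} - 12653} + 16947} = \frac{\left(972 + \left(-23 - -3\right) \left(-14\right)\right) - 38801}{\sqrt{- \frac{17022}{-23563} - 12653} + 16947} = \frac{\left(972 + \left(-23 + 3\right) \left(-14\right)\right) - 38801}{\sqrt{\left(-17022\right) \left(- \frac{1}{23563}\right) - 12653} + 16947} = \frac{\left(972 - -280\right) - 38801}{\sqrt{\frac{17022}{23563} - 12653} + 16947} = \frac{\left(972 + 280\right) - 38801}{\sqrt{- \frac{298125617}{23563}} + 16947} = \frac{1252 - 38801}{\frac{i \sqrt{7024733913371}}{23563} + 16947} = - \frac{37549}{16947 + \frac{i \sqrt{7024733913371}}{23563}}$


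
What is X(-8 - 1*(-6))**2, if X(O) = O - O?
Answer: 0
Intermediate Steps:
X(O) = 0
X(-8 - 1*(-6))**2 = 0**2 = 0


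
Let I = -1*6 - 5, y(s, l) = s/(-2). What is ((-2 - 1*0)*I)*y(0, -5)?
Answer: 0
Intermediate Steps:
y(s, l) = -s/2 (y(s, l) = s*(-½) = -s/2)
I = -11 (I = -6 - 5 = -11)
((-2 - 1*0)*I)*y(0, -5) = ((-2 - 1*0)*(-11))*(-½*0) = ((-2 + 0)*(-11))*0 = -2*(-11)*0 = 22*0 = 0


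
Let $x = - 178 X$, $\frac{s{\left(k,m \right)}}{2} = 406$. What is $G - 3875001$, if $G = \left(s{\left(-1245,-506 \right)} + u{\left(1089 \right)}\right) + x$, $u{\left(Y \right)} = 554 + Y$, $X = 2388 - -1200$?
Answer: $-4511210$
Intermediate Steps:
$s{\left(k,m \right)} = 812$ ($s{\left(k,m \right)} = 2 \cdot 406 = 812$)
$X = 3588$ ($X = 2388 + 1200 = 3588$)
$x = -638664$ ($x = \left(-178\right) 3588 = -638664$)
$G = -636209$ ($G = \left(812 + \left(554 + 1089\right)\right) - 638664 = \left(812 + 1643\right) - 638664 = 2455 - 638664 = -636209$)
$G - 3875001 = -636209 - 3875001 = -4511210$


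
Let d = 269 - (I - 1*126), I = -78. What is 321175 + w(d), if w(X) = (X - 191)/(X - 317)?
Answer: 8350597/26 ≈ 3.2118e+5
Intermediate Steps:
d = 473 (d = 269 - (-78 - 1*126) = 269 - (-78 - 126) = 269 - 1*(-204) = 269 + 204 = 473)
w(X) = (-191 + X)/(-317 + X)
321175 + w(d) = 321175 + (-191 + 473)/(-317 + 473) = 321175 + 282/156 = 321175 + (1/156)*282 = 321175 + 47/26 = 8350597/26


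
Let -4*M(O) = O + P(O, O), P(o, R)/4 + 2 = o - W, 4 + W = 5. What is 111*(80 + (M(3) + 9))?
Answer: 39183/4 ≈ 9795.8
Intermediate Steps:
W = 1 (W = -4 + 5 = 1)
P(o, R) = -12 + 4*o (P(o, R) = -8 + 4*(o - 1*1) = -8 + 4*(o - 1) = -8 + 4*(-1 + o) = -8 + (-4 + 4*o) = -12 + 4*o)
M(O) = 3 - 5*O/4 (M(O) = -(O + (-12 + 4*O))/4 = -(-12 + 5*O)/4 = 3 - 5*O/4)
111*(80 + (M(3) + 9)) = 111*(80 + ((3 - 5/4*3) + 9)) = 111*(80 + ((3 - 15/4) + 9)) = 111*(80 + (-3/4 + 9)) = 111*(80 + 33/4) = 111*(353/4) = 39183/4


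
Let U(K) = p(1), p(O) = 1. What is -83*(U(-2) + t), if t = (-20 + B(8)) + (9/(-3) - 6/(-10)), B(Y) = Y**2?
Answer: -17679/5 ≈ -3535.8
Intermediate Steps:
U(K) = 1
t = 208/5 (t = (-20 + 8**2) + (9/(-3) - 6/(-10)) = (-20 + 64) + (9*(-1/3) - 6*(-1/10)) = 44 + (-3 + 3/5) = 44 - 12/5 = 208/5 ≈ 41.600)
-83*(U(-2) + t) = -83*(1 + 208/5) = -83*213/5 = -17679/5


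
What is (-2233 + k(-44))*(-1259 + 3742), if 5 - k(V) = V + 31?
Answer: -5499845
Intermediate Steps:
k(V) = -26 - V (k(V) = 5 - (V + 31) = 5 - (31 + V) = 5 + (-31 - V) = -26 - V)
(-2233 + k(-44))*(-1259 + 3742) = (-2233 + (-26 - 1*(-44)))*(-1259 + 3742) = (-2233 + (-26 + 44))*2483 = (-2233 + 18)*2483 = -2215*2483 = -5499845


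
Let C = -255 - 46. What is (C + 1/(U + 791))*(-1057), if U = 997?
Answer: 568863659/1788 ≈ 3.1816e+5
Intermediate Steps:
C = -301
(C + 1/(U + 791))*(-1057) = (-301 + 1/(997 + 791))*(-1057) = (-301 + 1/1788)*(-1057) = -538187/1788*(-1057) = 568863659/1788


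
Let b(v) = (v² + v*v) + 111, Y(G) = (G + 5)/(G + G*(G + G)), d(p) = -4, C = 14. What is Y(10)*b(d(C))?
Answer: 143/14 ≈ 10.214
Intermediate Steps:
Y(G) = (5 + G)/(G + 2*G²) (Y(G) = (5 + G)/(G + G*(2*G)) = (5 + G)/(G + 2*G²))
b(v) = 111 + 2*v² (b(v) = (v² + v²) + 111 = 2*v² + 111 = 111 + 2*v²)
Y(10)*b(d(C)) = ((5 + 10)/(10*(1 + 2*10)))*(111 + 2*(-4)²) = ((⅒)*15/(1 + 20))*(111 + 2*16) = ((⅒)*15/21)*(111 + 32) = ((⅒)*(1/21)*15)*143 = (1/14)*143 = 143/14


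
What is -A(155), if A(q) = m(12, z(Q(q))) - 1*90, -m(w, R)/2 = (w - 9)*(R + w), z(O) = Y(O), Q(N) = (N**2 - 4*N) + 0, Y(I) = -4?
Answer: 138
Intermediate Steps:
Q(N) = N**2 - 4*N
z(O) = -4
m(w, R) = -2*(-9 + w)*(R + w) (m(w, R) = -2*(w - 9)*(R + w) = -2*(-9 + w)*(R + w))
A(q) = -138 (A(q) = (-2*12**2 + 18*(-4) + 18*12 - 2*(-4)*12) - 1*90 = (-2*144 - 72 + 216 + 96) - 90 = (-288 - 72 + 216 + 96) - 90 = -48 - 90 = -138)
-A(155) = -1*(-138) = 138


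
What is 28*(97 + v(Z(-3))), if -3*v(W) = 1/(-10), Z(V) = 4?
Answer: 40754/15 ≈ 2716.9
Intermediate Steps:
v(W) = 1/30 (v(W) = -1/3/(-10) = -1/3*(-1/10) = 1/30)
28*(97 + v(Z(-3))) = 28*(97 + 1/30) = 28*(2911/30) = 40754/15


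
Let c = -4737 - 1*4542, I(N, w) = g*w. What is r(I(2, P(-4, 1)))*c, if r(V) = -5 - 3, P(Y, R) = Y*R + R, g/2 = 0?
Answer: 74232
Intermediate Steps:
g = 0 (g = 2*0 = 0)
P(Y, R) = R + R*Y (P(Y, R) = R*Y + R = R + R*Y)
I(N, w) = 0 (I(N, w) = 0*w = 0)
r(V) = -8
c = -9279 (c = -4737 - 4542 = -9279)
r(I(2, P(-4, 1)))*c = -8*(-9279) = 74232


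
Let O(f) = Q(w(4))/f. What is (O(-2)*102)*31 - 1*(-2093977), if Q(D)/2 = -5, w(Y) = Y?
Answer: 2109787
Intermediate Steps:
Q(D) = -10 (Q(D) = 2*(-5) = -10)
O(f) = -10/f
(O(-2)*102)*31 - 1*(-2093977) = (-10/(-2)*102)*31 - 1*(-2093977) = (-10*(-½)*102)*31 + 2093977 = (5*102)*31 + 2093977 = 510*31 + 2093977 = 15810 + 2093977 = 2109787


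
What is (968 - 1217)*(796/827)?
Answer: -198204/827 ≈ -239.67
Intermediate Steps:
(968 - 1217)*(796/827) = -198204/827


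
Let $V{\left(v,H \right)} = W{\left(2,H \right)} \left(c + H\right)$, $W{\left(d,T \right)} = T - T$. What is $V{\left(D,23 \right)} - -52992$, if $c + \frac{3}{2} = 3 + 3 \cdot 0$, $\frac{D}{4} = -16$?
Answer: $52992$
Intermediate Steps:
$D = -64$ ($D = 4 \left(-16\right) = -64$)
$c = \frac{3}{2}$ ($c = - \frac{3}{2} + \left(3 + 3 \cdot 0\right) = - \frac{3}{2} + \left(3 + 0\right) = - \frac{3}{2} + 3 = \frac{3}{2} \approx 1.5$)
$W{\left(d,T \right)} = 0$
$V{\left(v,H \right)} = 0$ ($V{\left(v,H \right)} = 0 \left(\frac{3}{2} + H\right) = 0$)
$V{\left(D,23 \right)} - -52992 = 0 - -52992 = 0 + 52992 = 52992$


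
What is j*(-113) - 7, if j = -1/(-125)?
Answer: -988/125 ≈ -7.9040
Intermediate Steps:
j = 1/125 (j = -1*(-1/125) = 1/125 ≈ 0.0080000)
j*(-113) - 7 = (1/125)*(-113) - 7 = -113/125 - 7 = -988/125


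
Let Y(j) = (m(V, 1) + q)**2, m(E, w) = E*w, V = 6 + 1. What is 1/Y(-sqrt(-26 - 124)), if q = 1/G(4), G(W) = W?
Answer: 16/841 ≈ 0.019025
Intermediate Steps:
V = 7
q = 1/4 ≈ 0.25000
Y(j) = 841/16 (Y(j) = (7*1 + 1/4)**2 = (7 + 1/4)**2 = (29/4)**2 = 841/16)
1/Y(-sqrt(-26 - 124)) = 1/(841/16) = 16/841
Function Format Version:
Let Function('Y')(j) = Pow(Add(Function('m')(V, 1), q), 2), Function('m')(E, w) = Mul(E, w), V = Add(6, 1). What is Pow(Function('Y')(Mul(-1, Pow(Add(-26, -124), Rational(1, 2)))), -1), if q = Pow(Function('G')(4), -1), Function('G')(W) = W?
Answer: Rational(16, 841) ≈ 0.019025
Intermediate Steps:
V = 7
q = Rational(1, 4) (q = Pow(4, -1) = Rational(1, 4) ≈ 0.25000)
Function('Y')(j) = Rational(841, 16) (Function('Y')(j) = Pow(Add(Mul(7, 1), Rational(1, 4)), 2) = Pow(Add(7, Rational(1, 4)), 2) = Pow(Rational(29, 4), 2) = Rational(841, 16))
Pow(Function('Y')(Mul(-1, Pow(Add(-26, -124), Rational(1, 2)))), -1) = Pow(Rational(841, 16), -1) = Rational(16, 841)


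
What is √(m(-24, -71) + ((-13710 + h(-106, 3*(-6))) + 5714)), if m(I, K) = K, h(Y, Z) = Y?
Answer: I*√8173 ≈ 90.405*I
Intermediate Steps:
√(m(-24, -71) + ((-13710 + h(-106, 3*(-6))) + 5714)) = √(-71 + ((-13710 - 106) + 5714)) = √(-71 + (-13816 + 5714)) = √(-71 - 8102) = √(-8173) = I*√8173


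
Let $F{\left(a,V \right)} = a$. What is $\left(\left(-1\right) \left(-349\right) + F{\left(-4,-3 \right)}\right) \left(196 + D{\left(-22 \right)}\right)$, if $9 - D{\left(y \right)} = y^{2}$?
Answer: $-96255$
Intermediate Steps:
$D{\left(y \right)} = 9 - y^{2}$
$\left(\left(-1\right) \left(-349\right) + F{\left(-4,-3 \right)}\right) \left(196 + D{\left(-22 \right)}\right) = \left(\left(-1\right) \left(-349\right) - 4\right) \left(196 + \left(9 - \left(-22\right)^{2}\right)\right) = \left(349 - 4\right) \left(196 + \left(9 - 484\right)\right) = 345 \left(196 + \left(9 - 484\right)\right) = 345 \left(196 - 475\right) = 345 \left(-279\right) = -96255$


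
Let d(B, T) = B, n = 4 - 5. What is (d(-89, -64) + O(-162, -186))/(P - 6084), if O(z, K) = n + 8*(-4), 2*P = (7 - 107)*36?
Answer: 61/3942 ≈ 0.015474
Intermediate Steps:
n = -1
P = -1800 (P = ((7 - 107)*36)/2 = (-100*36)/2 = (½)*(-3600) = -1800)
O(z, K) = -33 (O(z, K) = -1 + 8*(-4) = -1 - 32 = -33)
(d(-89, -64) + O(-162, -186))/(P - 6084) = (-89 - 33)/(-1800 - 6084) = -122/(-7884) = -122*(-1/7884) = 61/3942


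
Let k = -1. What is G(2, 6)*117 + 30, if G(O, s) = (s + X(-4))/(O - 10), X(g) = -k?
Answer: -579/8 ≈ -72.375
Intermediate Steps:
X(g) = 1 (X(g) = -1*(-1) = 1)
G(O, s) = (1 + s)/(-10 + O) (G(O, s) = (s + 1)/(O - 10) = (1 + s)/(-10 + O))
G(2, 6)*117 + 30 = ((1 + 6)/(-10 + 2))*117 + 30 = (7/(-8))*117 + 30 = -1/8*7*117 + 30 = -7/8*117 + 30 = -819/8 + 30 = -579/8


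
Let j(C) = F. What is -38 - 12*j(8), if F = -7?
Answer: 46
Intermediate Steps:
j(C) = -7
-38 - 12*j(8) = -38 - 12*(-7) = -38 + 84 = 46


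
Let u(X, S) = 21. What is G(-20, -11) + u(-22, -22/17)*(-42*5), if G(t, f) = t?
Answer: -4430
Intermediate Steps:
G(-20, -11) + u(-22, -22/17)*(-42*5) = -20 + 21*(-42*5) = -20 + 21*(-210) = -20 - 4410 = -4430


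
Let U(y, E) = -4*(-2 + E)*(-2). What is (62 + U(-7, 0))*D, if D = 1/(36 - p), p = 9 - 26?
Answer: 46/53 ≈ 0.86792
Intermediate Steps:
p = -17
U(y, E) = -16 + 8*E (U(y, E) = (8 - 4*E)*(-2) = -16 + 8*E)
D = 1/53 (D = 1/(36 - 1*(-17)) = 1/(36 + 17) = 1/53 ≈ 0.018868)
(62 + U(-7, 0))*D = (62 + (-16 + 8*0))*(1/53) = (62 + (-16 + 0))*(1/53) = (62 - 16)*(1/53) = 46*(1/53) = 46/53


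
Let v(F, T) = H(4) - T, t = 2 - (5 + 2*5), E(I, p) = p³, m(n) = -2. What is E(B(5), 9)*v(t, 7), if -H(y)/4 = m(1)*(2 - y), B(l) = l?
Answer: -16767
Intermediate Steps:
H(y) = 16 - 8*y (H(y) = -(-8)*(2 - y) = -4*(-4 + 2*y) = 16 - 8*y)
t = -13 (t = 2 - (5 + 10) = 2 - 1*15 = 2 - 15 = -13)
v(F, T) = -16 - T (v(F, T) = (16 - 8*4) - T = (16 - 32) - T = -16 - T)
E(B(5), 9)*v(t, 7) = 9³*(-16 - 1*7) = 729*(-16 - 7) = 729*(-23) = -16767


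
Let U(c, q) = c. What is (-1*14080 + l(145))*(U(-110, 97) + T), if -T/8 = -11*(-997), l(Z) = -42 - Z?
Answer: 1253298882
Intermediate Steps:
T = -87736 (T = -(-88)*(-997) = -8*10967 = -87736)
(-1*14080 + l(145))*(U(-110, 97) + T) = (-1*14080 + (-42 - 1*145))*(-110 - 87736) = (-14080 + (-42 - 145))*(-87846) = (-14080 - 187)*(-87846) = -14267*(-87846) = 1253298882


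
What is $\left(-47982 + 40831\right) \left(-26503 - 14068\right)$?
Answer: $290123221$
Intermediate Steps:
$\left(-47982 + 40831\right) \left(-26503 - 14068\right) = \left(-7151\right) \left(-40571\right) = 290123221$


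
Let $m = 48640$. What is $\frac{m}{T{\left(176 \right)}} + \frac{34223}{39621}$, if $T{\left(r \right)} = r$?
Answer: $\frac{120824293}{435831} \approx 277.23$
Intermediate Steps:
$\frac{m}{T{\left(176 \right)}} + \frac{34223}{39621} = \frac{48640}{176} + \frac{34223}{39621} = 48640 \cdot \frac{1}{176} + 34223 \cdot \frac{1}{39621} = \frac{3040}{11} + \frac{34223}{39621} = \frac{120824293}{435831}$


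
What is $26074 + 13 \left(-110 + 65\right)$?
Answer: $25489$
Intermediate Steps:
$26074 + 13 \left(-110 + 65\right) = 26074 + 13 \left(-45\right) = 26074 - 585 = 25489$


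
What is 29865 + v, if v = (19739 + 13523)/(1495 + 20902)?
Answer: 668919667/22397 ≈ 29867.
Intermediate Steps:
v = 33262/22397 ≈ 1.4851
29865 + v = 29865 + 33262/22397 = 668919667/22397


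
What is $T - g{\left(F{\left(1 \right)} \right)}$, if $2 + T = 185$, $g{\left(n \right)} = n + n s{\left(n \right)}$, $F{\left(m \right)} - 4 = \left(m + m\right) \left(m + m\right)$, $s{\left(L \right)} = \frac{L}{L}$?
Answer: $167$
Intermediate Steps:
$s{\left(L \right)} = 1$
$F{\left(m \right)} = 4 + 4 m^{2}$ ($F{\left(m \right)} = 4 + \left(m + m\right) \left(m + m\right) = 4 + 2 m 2 m = 4 + 4 m^{2}$)
$g{\left(n \right)} = 2 n$ ($g{\left(n \right)} = n + n 1 = n + n = 2 n$)
$T = 183$ ($T = -2 + 185 = 183$)
$T - g{\left(F{\left(1 \right)} \right)} = 183 - 2 \left(4 + 4 \cdot 1^{2}\right) = 183 - 2 \left(4 + 4 \cdot 1\right) = 183 - 2 \left(4 + 4\right) = 183 - 2 \cdot 8 = 183 - 16 = 167$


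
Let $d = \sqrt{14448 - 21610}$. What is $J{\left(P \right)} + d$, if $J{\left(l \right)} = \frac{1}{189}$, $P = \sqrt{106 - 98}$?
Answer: $\frac{1}{189} + i \sqrt{7162} \approx 0.005291 + 84.629 i$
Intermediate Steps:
$P = 2 \sqrt{2}$ ($P = \sqrt{8} = 2 \sqrt{2} \approx 2.8284$)
$J{\left(l \right)} = \frac{1}{189}$
$d = i \sqrt{7162}$ ($d = \sqrt{-7162} = i \sqrt{7162} \approx 84.629 i$)
$J{\left(P \right)} + d = \frac{1}{189} + i \sqrt{7162}$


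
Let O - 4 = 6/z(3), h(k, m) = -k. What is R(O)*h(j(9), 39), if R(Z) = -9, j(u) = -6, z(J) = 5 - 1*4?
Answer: -54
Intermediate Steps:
z(J) = 1 (z(J) = 5 - 4 = 1)
O = 10 (O = 4 + 6/1 = 4 + 6*1 = 4 + 6 = 10)
R(O)*h(j(9), 39) = -(-9)*(-6) = -9*6 = -54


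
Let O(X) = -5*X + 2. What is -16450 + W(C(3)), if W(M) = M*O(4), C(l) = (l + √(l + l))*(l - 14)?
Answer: -15856 + 198*√6 ≈ -15371.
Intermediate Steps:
C(l) = (-14 + l)*(l + √2*√l) (C(l) = (l + √(2*l))*(-14 + l) = (l + √2*√l)*(-14 + l) = (-14 + l)*(l + √2*√l))
O(X) = 2 - 5*X
W(M) = -18*M (W(M) = M*(2 - 5*4) = M*(2 - 20) = M*(-18) = -18*M)
-16450 + W(C(3)) = -16450 - 18*(3² - 14*3 + √2*3^(3/2) - 14*√2*√3) = -16450 - 18*(9 - 42 + √2*(3*√3) - 14*√6) = -16450 - 18*(9 - 42 + 3*√6 - 14*√6) = -16450 - 18*(-33 - 11*√6) = -16450 + (594 + 198*√6) = -15856 + 198*√6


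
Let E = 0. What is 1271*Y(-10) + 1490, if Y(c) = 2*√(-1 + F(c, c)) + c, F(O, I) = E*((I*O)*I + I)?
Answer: -11220 + 2542*I ≈ -11220.0 + 2542.0*I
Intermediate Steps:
F(O, I) = 0 (F(O, I) = 0*((I*O)*I + I) = 0*(O*I² + I) = 0*(I + O*I²) = 0)
Y(c) = c + 2*I (Y(c) = 2*√(-1 + 0) + c = 2*√(-1) + c = 2*I + c = c + 2*I)
1271*Y(-10) + 1490 = 1271*(-10 + 2*I) + 1490 = (-12710 + 2542*I) + 1490 = -11220 + 2542*I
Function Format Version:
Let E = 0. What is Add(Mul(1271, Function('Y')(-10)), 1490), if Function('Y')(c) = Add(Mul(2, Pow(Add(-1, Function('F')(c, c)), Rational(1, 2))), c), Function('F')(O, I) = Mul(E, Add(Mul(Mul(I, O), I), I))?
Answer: Add(-11220, Mul(2542, I)) ≈ Add(-11220., Mul(2542.0, I))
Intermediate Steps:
Function('F')(O, I) = 0 (Function('F')(O, I) = Mul(0, Add(Mul(Mul(I, O), I), I)) = Mul(0, Add(Mul(O, Pow(I, 2)), I)) = Mul(0, Add(I, Mul(O, Pow(I, 2)))) = 0)
Function('Y')(c) = Add(c, Mul(2, I)) (Function('Y')(c) = Add(Mul(2, Pow(Add(-1, 0), Rational(1, 2))), c) = Add(Mul(2, Pow(-1, Rational(1, 2))), c) = Add(Mul(2, I), c) = Add(c, Mul(2, I)))
Add(Mul(1271, Function('Y')(-10)), 1490) = Add(Mul(1271, Add(-10, Mul(2, I))), 1490) = Add(Add(-12710, Mul(2542, I)), 1490) = Add(-11220, Mul(2542, I))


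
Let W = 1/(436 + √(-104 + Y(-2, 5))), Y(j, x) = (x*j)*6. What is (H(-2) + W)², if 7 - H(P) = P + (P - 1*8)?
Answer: (1807688 - I*√41)²/9049716900 ≈ 361.09 - 0.0025581*I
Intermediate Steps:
Y(j, x) = 6*j*x (Y(j, x) = (j*x)*6 = 6*j*x)
H(P) = 15 - 2*P (H(P) = 7 - (P + (P - 1*8)) = 7 - (P + (P - 8)) = 7 - (P + (-8 + P)) = 7 - (-8 + 2*P) = 7 + (8 - 2*P) = 15 - 2*P)
W = 1/(436 + 2*I*√41) (W = 1/(436 + √(-104 + 6*(-2)*5)) = 1/(436 + √(-104 - 60)) = 1/(436 + √(-164)) = 1/(436 + 2*I*√41) ≈ 0.0022916 - 6.7309e-5*I)
(H(-2) + W)² = ((15 - 2*(-2)) + (109/47565 - I*√41/95130))² = ((15 + 4) + (109/47565 - I*√41/95130))² = (19 + (109/47565 - I*√41/95130))² = (903844/47565 - I*√41/95130)²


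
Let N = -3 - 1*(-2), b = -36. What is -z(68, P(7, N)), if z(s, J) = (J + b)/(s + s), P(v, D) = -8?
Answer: 11/34 ≈ 0.32353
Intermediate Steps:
N = -1 (N = -3 + 2 = -1)
z(s, J) = (-36 + J)/(2*s) (z(s, J) = (J - 36)/(s + s) = (-36 + J)/((2*s)) = (-36 + J)*(1/(2*s)) = (-36 + J)/(2*s))
-z(68, P(7, N)) = -(-36 - 8)/(2*68) = -(-44)/(2*68) = -1*(-11/34) = 11/34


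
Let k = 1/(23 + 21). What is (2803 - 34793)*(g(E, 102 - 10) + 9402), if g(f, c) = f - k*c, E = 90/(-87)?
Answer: -95913729590/319 ≈ -3.0067e+8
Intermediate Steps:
k = 1/44 ≈ 0.022727
E = -30/29 (E = 90*(-1/87) = -30/29 ≈ -1.0345)
g(f, c) = f - c/44
(2803 - 34793)*(g(E, 102 - 10) + 9402) = (2803 - 34793)*((-30/29 - (102 - 10)/44) + 9402) = -31990*((-30/29 - 1/44*92) + 9402) = -31990*((-30/29 - 23/11) + 9402) = -31990*(-997/319 + 9402) = -31990*2998241/319 = -95913729590/319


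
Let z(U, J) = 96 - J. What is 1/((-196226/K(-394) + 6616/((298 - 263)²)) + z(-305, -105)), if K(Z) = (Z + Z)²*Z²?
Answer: 59040628455200/12186033789396247 ≈ 0.0048449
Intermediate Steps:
K(Z) = 4*Z⁴ (K(Z) = (2*Z)²*Z² = (4*Z²)*Z² = 4*Z⁴)
1/((-196226/K(-394) + 6616/((298 - 263)²)) + z(-305, -105)) = 1/((-196226/(4*(-394)⁴) + 6616/((298 - 263)²)) + (96 - 1*(-105))) = 1/((-196226/(4*24098215696) + 6616/(35²)) + (96 + 105)) = 1/((-196226/96392862784 + 6616/1225) + 201) = 1/((-196226*1/96392862784 + 6616*(1/1225)) + 201) = 1/((-98113/48196431392 + 6616/1225) + 201) = 1/(318867469901047/59040628455200 + 201) = 1/(12186033789396247/59040628455200) = 59040628455200/12186033789396247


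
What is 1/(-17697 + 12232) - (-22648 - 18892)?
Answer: 227016099/5465 ≈ 41540.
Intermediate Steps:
1/(-17697 + 12232) - (-22648 - 18892) = 1/(-5465) - 1*(-41540) = -1/5465 + 41540 = 227016099/5465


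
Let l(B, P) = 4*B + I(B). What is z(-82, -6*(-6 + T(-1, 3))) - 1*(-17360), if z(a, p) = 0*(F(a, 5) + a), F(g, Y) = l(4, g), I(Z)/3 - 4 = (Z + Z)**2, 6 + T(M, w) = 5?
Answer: 17360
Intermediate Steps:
T(M, w) = -1 (T(M, w) = -6 + 5 = -1)
I(Z) = 12 + 12*Z**2 (I(Z) = 12 + 3*(Z + Z)**2 = 12 + 3*(2*Z)**2 = 12 + 3*(4*Z**2) = 12 + 12*Z**2)
l(B, P) = 12 + 4*B + 12*B**2 (l(B, P) = 4*B + (12 + 12*B**2) = 12 + 4*B + 12*B**2)
F(g, Y) = 220 (F(g, Y) = 12 + 4*4 + 12*4**2 = 12 + 16 + 12*16 = 12 + 16 + 192 = 220)
z(a, p) = 0 (z(a, p) = 0*(220 + a) = 0)
z(-82, -6*(-6 + T(-1, 3))) - 1*(-17360) = 0 - 1*(-17360) = 0 + 17360 = 17360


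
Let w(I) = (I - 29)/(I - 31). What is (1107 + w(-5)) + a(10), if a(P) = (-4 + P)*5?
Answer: 20483/18 ≈ 1137.9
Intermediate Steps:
a(P) = -20 + 5*P
w(I) = (-29 + I)/(-31 + I)
(1107 + w(-5)) + a(10) = (1107 + (-29 - 5)/(-31 - 5)) + (-20 + 5*10) = (1107 - 34/(-36)) + (-20 + 50) = (1107 - 1/36*(-34)) + 30 = (1107 + 17/18) + 30 = 19943/18 + 30 = 20483/18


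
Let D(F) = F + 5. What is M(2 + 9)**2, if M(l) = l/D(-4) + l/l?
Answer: 144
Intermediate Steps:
D(F) = 5 + F
M(l) = 1 + l (M(l) = l/(5 - 4) + l/l = l/1 + 1 = l*1 + 1 = l + 1 = 1 + l)
M(2 + 9)**2 = (1 + (2 + 9))**2 = (1 + 11)**2 = 12**2 = 144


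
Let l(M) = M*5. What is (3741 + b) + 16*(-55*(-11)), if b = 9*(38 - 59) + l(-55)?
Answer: 12957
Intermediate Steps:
l(M) = 5*M
b = -464 (b = 9*(38 - 59) + 5*(-55) = 9*(-21) - 275 = -189 - 275 = -464)
(3741 + b) + 16*(-55*(-11)) = (3741 - 464) + 16*(-55*(-11)) = 3277 + 16*605 = 3277 + 9680 = 12957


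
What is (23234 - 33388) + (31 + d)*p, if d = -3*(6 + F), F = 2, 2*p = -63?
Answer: -20749/2 ≈ -10375.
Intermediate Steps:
p = -63/2 (p = (1/2)*(-63) = -63/2 ≈ -31.500)
d = -24 (d = -3*(6 + 2) = -3*8 = -24)
(23234 - 33388) + (31 + d)*p = (23234 - 33388) + (31 - 24)*(-63/2) = -10154 + 7*(-63/2) = -10154 - 441/2 = -20749/2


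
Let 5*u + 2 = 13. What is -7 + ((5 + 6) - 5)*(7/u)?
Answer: 133/11 ≈ 12.091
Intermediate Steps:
u = 11/5 (u = -2/5 + (1/5)*13 = -2/5 + 13/5 = 11/5 ≈ 2.2000)
-7 + ((5 + 6) - 5)*(7/u) = -7 + ((5 + 6) - 5)*(7/(11/5)) = -7 + (11 - 5)*(7*(5/11)) = -7 + 6*(35/11) = -7 + 210/11 = 133/11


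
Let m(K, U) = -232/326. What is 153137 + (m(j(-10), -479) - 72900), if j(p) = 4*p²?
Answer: 13078515/163 ≈ 80236.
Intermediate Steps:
m(K, U) = -116/163 (m(K, U) = -232*1/326 = -116/163)
153137 + (m(j(-10), -479) - 72900) = 153137 + (-116/163 - 72900) = 153137 - 11882816/163 = 13078515/163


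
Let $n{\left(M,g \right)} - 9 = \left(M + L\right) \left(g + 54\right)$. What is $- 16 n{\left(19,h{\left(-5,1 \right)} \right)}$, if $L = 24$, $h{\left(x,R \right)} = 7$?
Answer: $-42112$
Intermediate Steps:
$n{\left(M,g \right)} = 9 + \left(24 + M\right) \left(54 + g\right)$ ($n{\left(M,g \right)} = 9 + \left(M + 24\right) \left(g + 54\right) = 9 + \left(24 + M\right) \left(54 + g\right)$)
$- 16 n{\left(19,h{\left(-5,1 \right)} \right)} = - 16 \left(1305 + 24 \cdot 7 + 54 \cdot 19 + 19 \cdot 7\right) = - 16 \left(1305 + 168 + 1026 + 133\right) = \left(-16\right) 2632 = -42112$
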